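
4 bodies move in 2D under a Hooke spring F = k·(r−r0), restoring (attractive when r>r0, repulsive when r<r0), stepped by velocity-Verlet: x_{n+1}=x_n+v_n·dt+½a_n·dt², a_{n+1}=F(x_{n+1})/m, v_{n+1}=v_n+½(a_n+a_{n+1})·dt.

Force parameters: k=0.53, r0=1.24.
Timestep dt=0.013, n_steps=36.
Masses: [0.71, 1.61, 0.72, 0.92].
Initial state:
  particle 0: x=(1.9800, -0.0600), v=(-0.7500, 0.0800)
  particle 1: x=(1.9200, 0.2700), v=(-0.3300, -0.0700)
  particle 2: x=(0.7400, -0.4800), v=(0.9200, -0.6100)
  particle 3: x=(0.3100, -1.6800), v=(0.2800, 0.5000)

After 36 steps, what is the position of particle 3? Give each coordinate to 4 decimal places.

step 0: x0=(1.9800, -0.0600) x1=(1.9200, 0.2700) x2=(0.7400, -0.4800) x3=(0.3100, -1.6800)
step 1: x0=(1.9702, -0.0591) x1=(1.9157, 0.2691) x2=(0.7520, -0.4879) x3=(0.3137, -1.6734)
step 2: x0=(1.9603, -0.0583) x1=(1.9113, 0.2682) x2=(0.7640, -0.4958) x3=(0.3176, -1.6667)
step 3: x0=(1.9504, -0.0578) x1=(1.9069, 0.2672) x2=(0.7760, -0.5037) x3=(0.3216, -1.6597)
step 4: x0=(1.9403, -0.0575) x1=(1.9024, 0.2663) x2=(0.7880, -0.5116) x3=(0.3258, -1.6526)
step 5: x0=(1.9302, -0.0574) x1=(1.8978, 0.2653) x2=(0.8000, -0.5195) x3=(0.3301, -1.6454)
step 6: x0=(1.9200, -0.0575) x1=(1.8932, 0.2644) x2=(0.8121, -0.5274) x3=(0.3346, -1.6380)
step 7: x0=(1.9097, -0.0578) x1=(1.8885, 0.2634) x2=(0.8241, -0.5353) x3=(0.3392, -1.6304)
step 8: x0=(1.8994, -0.0583) x1=(1.8838, 0.2625) x2=(0.8362, -0.5431) x3=(0.3440, -1.6227)
step 9: x0=(1.8890, -0.0590) x1=(1.8791, 0.2615) x2=(0.8483, -0.5510) x3=(0.3488, -1.6148)
step 10: x0=(1.8785, -0.0599) x1=(1.8743, 0.2605) x2=(0.8603, -0.5588) x3=(0.3539, -1.6068)
step 11: x0=(1.8679, -0.0610) x1=(1.8694, 0.2596) x2=(0.8724, -0.5667) x3=(0.3590, -1.5986)
step 12: x0=(1.8573, -0.0623) x1=(1.8645, 0.2586) x2=(0.8844, -0.5745) x3=(0.3643, -1.5903)
step 13: x0=(1.8466, -0.0638) x1=(1.8596, 0.2576) x2=(0.8965, -0.5823) x3=(0.3697, -1.5818)
step 14: x0=(1.8359, -0.0654) x1=(1.8546, 0.2567) x2=(0.9085, -0.5901) x3=(0.3753, -1.5732)
step 15: x0=(1.8250, -0.0673) x1=(1.8496, 0.2557) x2=(0.9206, -0.5979) x3=(0.3809, -1.5645)
step 16: x0=(1.8142, -0.0693) x1=(1.8446, 0.2547) x2=(0.9326, -0.6058) x3=(0.3867, -1.5556)
step 17: x0=(1.8032, -0.0715) x1=(1.8395, 0.2538) x2=(0.9446, -0.6136) x3=(0.3926, -1.5466)
step 18: x0=(1.7922, -0.0738) x1=(1.8344, 0.2528) x2=(0.9566, -0.6214) x3=(0.3986, -1.5375)
step 19: x0=(1.7812, -0.0764) x1=(1.8293, 0.2518) x2=(0.9686, -0.6292) x3=(0.4047, -1.5283)
step 20: x0=(1.7701, -0.0791) x1=(1.8241, 0.2509) x2=(0.9806, -0.6370) x3=(0.4109, -1.5189)
step 21: x0=(1.7589, -0.0819) x1=(1.8189, 0.2500) x2=(0.9925, -0.6448) x3=(0.4172, -1.5095)
step 22: x0=(1.7477, -0.0850) x1=(1.8137, 0.2490) x2=(1.0045, -0.6526) x3=(0.4236, -1.4999)
step 23: x0=(1.7364, -0.0881) x1=(1.8085, 0.2481) x2=(1.0164, -0.6604) x3=(0.4302, -1.4902)
step 24: x0=(1.7251, -0.0914) x1=(1.8032, 0.2472) x2=(1.0283, -0.6682) x3=(0.4368, -1.4804)
step 25: x0=(1.7137, -0.0949) x1=(1.7979, 0.2463) x2=(1.0402, -0.6760) x3=(0.4434, -1.4705)
step 26: x0=(1.7023, -0.0985) x1=(1.7926, 0.2453) x2=(1.0520, -0.6838) x3=(0.4502, -1.4605)
step 27: x0=(1.6908, -0.1022) x1=(1.7873, 0.2445) x2=(1.0639, -0.6917) x3=(0.4571, -1.4504)
step 28: x0=(1.6793, -0.1061) x1=(1.7820, 0.2436) x2=(1.0757, -0.6995) x3=(0.4640, -1.4403)
step 29: x0=(1.6678, -0.1101) x1=(1.7766, 0.2427) x2=(1.0875, -0.7074) x3=(0.4710, -1.4300)
step 30: x0=(1.6562, -0.1142) x1=(1.7712, 0.2418) x2=(1.0993, -0.7153) x3=(0.4781, -1.4196)
step 31: x0=(1.6445, -0.1184) x1=(1.7659, 0.2410) x2=(1.1111, -0.7232) x3=(0.4852, -1.4092)
step 32: x0=(1.6329, -0.1227) x1=(1.7605, 0.2401) x2=(1.1229, -0.7311) x3=(0.4924, -1.3987)
step 33: x0=(1.6212, -0.1272) x1=(1.7551, 0.2393) x2=(1.1346, -0.7390) x3=(0.4997, -1.3881)
step 34: x0=(1.6094, -0.1317) x1=(1.7497, 0.2385) x2=(1.1464, -0.7470) x3=(0.5070, -1.3774)
step 35: x0=(1.5976, -0.1363) x1=(1.7442, 0.2377) x2=(1.1581, -0.7550) x3=(0.5144, -1.3667)
step 36: x0=(1.5858, -0.1410) x1=(1.7388, 0.2369) x2=(1.1698, -0.7630) x3=(0.5218, -1.3559)

(0.5218, -1.3559)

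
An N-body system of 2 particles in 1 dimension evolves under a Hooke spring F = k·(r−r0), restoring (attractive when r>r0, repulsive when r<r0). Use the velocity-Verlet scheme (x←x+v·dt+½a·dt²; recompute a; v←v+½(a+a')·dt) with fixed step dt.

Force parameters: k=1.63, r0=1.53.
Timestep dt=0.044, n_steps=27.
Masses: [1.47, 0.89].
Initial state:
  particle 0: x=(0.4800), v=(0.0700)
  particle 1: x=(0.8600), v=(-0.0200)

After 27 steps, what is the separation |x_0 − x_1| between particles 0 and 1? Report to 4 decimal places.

step 0: x0=(0.4800) x1=(0.8600)
step 1: x0=(0.4818) x1=(0.8612)
step 2: x0=(0.4812) x1=(0.8664)
step 3: x0=(0.4781) x1=(0.8757)
step 4: x0=(0.4726) x1=(0.8890)
step 5: x0=(0.4647) x1=(0.9063)
step 6: x0=(0.4545) x1=(0.9274)
step 7: x0=(0.4420) x1=(0.9523)
step 8: x0=(0.4273) x1=(0.9807)
step 9: x0=(0.4105) x1=(1.0127)
step 10: x0=(0.3917) x1=(1.0479)
step 11: x0=(0.3710) x1=(1.0863)
step 12: x0=(0.3486) x1=(1.1275)
step 13: x0=(0.3246) x1=(1.1714)
step 14: x0=(0.2991) x1=(1.2177)
step 15: x0=(0.2723) x1=(1.2662)
step 16: x0=(0.2443) x1=(1.3165)
step 17: x0=(0.2154) x1=(1.3685)
step 18: x0=(0.1857) x1=(1.4219)
step 19: x0=(0.1553) x1=(1.4763)
step 20: x0=(0.1245) x1=(1.5314)
step 21: x0=(0.0934) x1=(1.5869)
step 22: x0=(0.0622) x1=(1.6426)
step 23: x0=(0.0311) x1=(1.6981)
step 24: x0=(0.0004) x1=(1.7532)
step 25: x0=(-0.0299) x1=(1.8074)
step 26: x0=(-0.0595) x1=(1.8605)
step 27: x0=(-0.0883) x1=(1.9123)

2.0006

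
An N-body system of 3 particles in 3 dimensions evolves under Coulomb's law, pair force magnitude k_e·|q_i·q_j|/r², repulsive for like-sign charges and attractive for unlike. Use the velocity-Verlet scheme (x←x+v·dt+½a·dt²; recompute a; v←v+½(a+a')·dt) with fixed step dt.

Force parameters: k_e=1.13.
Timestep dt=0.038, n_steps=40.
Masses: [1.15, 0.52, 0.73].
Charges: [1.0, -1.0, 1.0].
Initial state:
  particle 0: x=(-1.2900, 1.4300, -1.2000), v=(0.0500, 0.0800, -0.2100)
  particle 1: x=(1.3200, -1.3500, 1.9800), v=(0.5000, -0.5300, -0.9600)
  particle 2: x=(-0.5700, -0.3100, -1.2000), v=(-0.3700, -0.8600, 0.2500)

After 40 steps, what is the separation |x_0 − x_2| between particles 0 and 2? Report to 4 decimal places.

3.7979

step 0: x0=(-1.2900, 1.4300, -1.2000) x1=(1.3200, -1.3500, 1.9800) x2=(-0.5700, -0.3100, -1.2000)
step 1: x0=(-1.2882, 1.4332, -1.2080) x1=(1.3389, -1.3701, 1.9434) x2=(-0.5839, -0.3430, -1.1904)
step 2: x0=(-1.2864, 1.4367, -1.2159) x1=(1.3577, -1.3900, 1.9065) x2=(-0.5975, -0.3766, -1.1807)
step 3: x0=(-1.2848, 1.4406, -1.2238) x1=(1.3762, -1.4098, 1.8694) x2=(-0.6108, -0.4108, -1.1709)
step 4: x0=(-1.2833, 1.4448, -1.2317) x1=(1.3946, -1.4295, 1.8320) x2=(-0.6238, -0.4456, -1.1609)
step 5: x0=(-1.2818, 1.4492, -1.2395) x1=(1.4128, -1.4491, 1.7944) x2=(-0.6366, -0.4809, -1.1508)
step 6: x0=(-1.2805, 1.4540, -1.2473) x1=(1.4308, -1.4685, 1.7565) x2=(-0.6491, -0.5168, -1.1405)
step 7: x0=(-1.2792, 1.4590, -1.2552) x1=(1.4486, -1.4878, 1.7183) x2=(-0.6613, -0.5533, -1.1301)
step 8: x0=(-1.2779, 1.4643, -1.2630) x1=(1.4661, -1.5069, 1.6799) x2=(-0.6734, -0.5902, -1.1195)
step 9: x0=(-1.2768, 1.4699, -1.2707) x1=(1.4835, -1.5260, 1.6413) x2=(-0.6851, -0.6277, -1.1088)
step 10: x0=(-1.2756, 1.4757, -1.2785) x1=(1.5007, -1.5448, 1.6023) x2=(-0.6967, -0.6656, -1.0979)
step 11: x0=(-1.2746, 1.4818, -1.2863) x1=(1.5177, -1.5636, 1.5632) x2=(-0.7080, -0.7041, -1.0868)
step 12: x0=(-1.2735, 1.4881, -1.2940) x1=(1.5344, -1.5822, 1.5237) x2=(-0.7191, -0.7430, -1.0755)
step 13: x0=(-1.2725, 1.4946, -1.3018) x1=(1.5509, -1.6007, 1.4841) x2=(-0.7300, -0.7823, -1.0641)
step 14: x0=(-1.2715, 1.5014, -1.3095) x1=(1.5671, -1.6190, 1.4441) x2=(-0.7406, -0.8221, -1.0525)
step 15: x0=(-1.2705, 1.5083, -1.3173) x1=(1.5832, -1.6372, 1.4040) x2=(-0.7511, -0.8623, -1.0408)
step 16: x0=(-1.2696, 1.5154, -1.3250) x1=(1.5990, -1.6553, 1.3635) x2=(-0.7614, -0.9029, -1.0288)
step 17: x0=(-1.2687, 1.5228, -1.3328) x1=(1.6145, -1.6732, 1.3228) x2=(-0.7714, -0.9439, -1.0167)
step 18: x0=(-1.2678, 1.5303, -1.3405) x1=(1.6298, -1.6910, 1.2819) x2=(-0.7813, -0.9853, -1.0044)
step 19: x0=(-1.2668, 1.5379, -1.3482) x1=(1.6448, -1.7087, 1.2407) x2=(-0.7909, -1.0270, -0.9920)
step 20: x0=(-1.2659, 1.5458, -1.3560) x1=(1.6595, -1.7263, 1.1993) x2=(-0.8004, -1.0691, -0.9793)
step 21: x0=(-1.2650, 1.5538, -1.3637) x1=(1.6740, -1.7437, 1.1576) x2=(-0.8096, -1.1115, -0.9665)
step 22: x0=(-1.2641, 1.5619, -1.3714) x1=(1.6882, -1.7609, 1.1157) x2=(-0.8187, -1.1543, -0.9535)
step 23: x0=(-1.2632, 1.5702, -1.3792) x1=(1.7020, -1.7781, 1.0736) x2=(-0.8276, -1.1974, -0.9404)
step 24: x0=(-1.2623, 1.5786, -1.3869) x1=(1.7156, -1.7951, 1.0312) x2=(-0.8362, -1.2408, -0.9271)
step 25: x0=(-1.2614, 1.5872, -1.3946) x1=(1.7290, -1.8120, 0.9886) x2=(-0.8447, -1.2845, -0.9136)
step 26: x0=(-1.2605, 1.5958, -1.4024) x1=(1.7419, -1.8287, 0.9457) x2=(-0.8529, -1.3284, -0.8999)
step 27: x0=(-1.2596, 1.6046, -1.4101) x1=(1.7546, -1.8453, 0.9027) x2=(-0.8609, -1.3727, -0.8861)
step 28: x0=(-1.2586, 1.6135, -1.4179) x1=(1.7670, -1.8618, 0.8594) x2=(-0.8688, -1.4172, -0.8721)
step 29: x0=(-1.2576, 1.6226, -1.4256) x1=(1.7790, -1.8782, 0.8158) x2=(-0.8764, -1.4620, -0.8580)
step 30: x0=(-1.2567, 1.6317, -1.4334) x1=(1.7907, -1.8945, 0.7721) x2=(-0.8838, -1.5070, -0.8437)
step 31: x0=(-1.2557, 1.6409, -1.4411) x1=(1.8021, -1.9106, 0.7282) x2=(-0.8910, -1.5523, -0.8292)
step 32: x0=(-1.2547, 1.6502, -1.4489) x1=(1.8131, -1.9266, 0.6840) x2=(-0.8979, -1.5977, -0.8146)
step 33: x0=(-1.2537, 1.6596, -1.4566) x1=(1.8238, -1.9425, 0.6396) x2=(-0.9047, -1.6435, -0.7998)
step 34: x0=(-1.2526, 1.6691, -1.4644) x1=(1.8341, -1.9583, 0.5951) x2=(-0.9112, -1.6894, -0.7849)
step 35: x0=(-1.2516, 1.6786, -1.4721) x1=(1.8440, -1.9740, 0.5503) x2=(-0.9175, -1.7355, -0.7699)
step 36: x0=(-1.2505, 1.6883, -1.4799) x1=(1.8536, -1.9895, 0.5054) x2=(-0.9236, -1.7818, -0.7547)
step 37: x0=(-1.2494, 1.6980, -1.4877) x1=(1.8628, -2.0050, 0.4602) x2=(-0.9294, -1.8284, -0.7394)
step 38: x0=(-1.2482, 1.7078, -1.4954) x1=(1.8717, -2.0204, 0.4149) x2=(-0.9350, -1.8751, -0.7239)
step 39: x0=(-1.2471, 1.7176, -1.5032) x1=(1.8801, -2.0356, 0.3695) x2=(-0.9403, -1.9219, -0.7083)
step 40: x0=(-1.2459, 1.7275, -1.5110) x1=(1.8882, -2.0508, 0.3238) x2=(-0.9454, -1.9690, -0.6926)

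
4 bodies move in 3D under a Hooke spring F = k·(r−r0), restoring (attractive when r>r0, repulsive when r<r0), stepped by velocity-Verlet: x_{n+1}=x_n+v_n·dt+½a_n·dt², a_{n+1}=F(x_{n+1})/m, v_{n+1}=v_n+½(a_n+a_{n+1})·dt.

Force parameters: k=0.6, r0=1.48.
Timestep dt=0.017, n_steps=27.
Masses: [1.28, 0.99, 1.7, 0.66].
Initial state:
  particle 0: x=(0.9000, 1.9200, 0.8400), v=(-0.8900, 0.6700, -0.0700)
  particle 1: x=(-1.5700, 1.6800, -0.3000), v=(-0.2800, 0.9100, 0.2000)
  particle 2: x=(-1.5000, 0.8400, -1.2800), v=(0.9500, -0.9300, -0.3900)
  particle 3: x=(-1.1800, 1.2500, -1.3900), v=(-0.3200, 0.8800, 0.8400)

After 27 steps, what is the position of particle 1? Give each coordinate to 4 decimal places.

step 0: x0=(0.9000, 1.9200, 0.8400) x1=(-1.5700, 1.6800, -0.3000) x2=(-1.5000, 0.8400, -1.2800) x3=(-1.1800, 1.2500, -1.3900)
step 1: x0=(0.8846, 1.9313, 0.8386) x1=(-1.5747, 1.6955, -0.2965) x2=(-1.4838, 0.8242, -1.2866) x3=(-1.1852, 1.2651, -1.3756)
step 2: x0=(0.8688, 1.9425, 0.8368) x1=(-1.5792, 1.7110, -0.2929) x2=(-1.4675, 0.8083, -1.2930) x3=(-1.1900, 1.2805, -1.3610)
step 3: x0=(0.8525, 1.9535, 0.8347) x1=(-1.5835, 1.7266, -0.2891) x2=(-1.4512, 0.7925, -1.2993) x3=(-1.1943, 1.2961, -1.3462)
step 4: x0=(0.8357, 1.9644, 0.8321) x1=(-1.5876, 1.7423, -0.2852) x2=(-1.4347, 0.7766, -1.3055) x3=(-1.1983, 1.3120, -1.3312)
step 5: x0=(0.8184, 1.9751, 0.8292) x1=(-1.5916, 1.7580, -0.2811) x2=(-1.4182, 0.7606, -1.3116) x3=(-1.2018, 1.3282, -1.3160)
step 6: x0=(0.8007, 1.9857, 0.8259) x1=(-1.5954, 1.7737, -0.2770) x2=(-1.4015, 0.7447, -1.3176) x3=(-1.2050, 1.3446, -1.3006)
step 7: x0=(0.7826, 1.9961, 0.8223) x1=(-1.5990, 1.7895, -0.2726) x2=(-1.3848, 0.7288, -1.3234) x3=(-1.2078, 1.3614, -1.2849)
step 8: x0=(0.7640, 2.0064, 0.8182) x1=(-1.6024, 1.8053, -0.2682) x2=(-1.3680, 0.7128, -1.3291) x3=(-1.2102, 1.3784, -1.2690)
step 9: x0=(0.7450, 2.0165, 0.8138) x1=(-1.6057, 1.8211, -0.2636) x2=(-1.3510, 0.6969, -1.3347) x3=(-1.2123, 1.3956, -1.2529)
step 10: x0=(0.7255, 2.0265, 0.8091) x1=(-1.6089, 1.8370, -0.2589) x2=(-1.3340, 0.6809, -1.3402) x3=(-1.2141, 1.4131, -1.2366)
step 11: x0=(0.7057, 2.0363, 0.8039) x1=(-1.6119, 1.8528, -0.2541) x2=(-1.3169, 0.6650, -1.3456) x3=(-1.2156, 1.4308, -1.2201)
step 12: x0=(0.6854, 2.0460, 0.7985) x1=(-1.6147, 1.8687, -0.2492) x2=(-1.2996, 0.6490, -1.3508) x3=(-1.2168, 1.4487, -1.2034)
step 13: x0=(0.6648, 2.0555, 0.7926) x1=(-1.6174, 1.8846, -0.2441) x2=(-1.2823, 0.6331, -1.3559) x3=(-1.2177, 1.4669, -1.1865)
step 14: x0=(0.6437, 2.0649, 0.7865) x1=(-1.6199, 1.9005, -0.2390) x2=(-1.2649, 0.6173, -1.3609) x3=(-1.2183, 1.4852, -1.1693)
step 15: x0=(0.6223, 2.0741, 0.7800) x1=(-1.6223, 1.9164, -0.2337) x2=(-1.2473, 0.6015, -1.3658) x3=(-1.2187, 1.5038, -1.1520)
step 16: x0=(0.6005, 2.0832, 0.7732) x1=(-1.6245, 1.9324, -0.2284) x2=(-1.2297, 0.5857, -1.3706) x3=(-1.2187, 1.5225, -1.1345)
step 17: x0=(0.5783, 2.0921, 0.7660) x1=(-1.6266, 1.9483, -0.2230) x2=(-1.2120, 0.5700, -1.3752) x3=(-1.2186, 1.5413, -1.1169)
step 18: x0=(0.5558, 2.1009, 0.7586) x1=(-1.6286, 1.9642, -0.2175) x2=(-1.1942, 0.5543, -1.3797) x3=(-1.2181, 1.5603, -1.0991)
step 19: x0=(0.5329, 2.1095, 0.7508) x1=(-1.6304, 1.9800, -0.2119) x2=(-1.1763, 0.5387, -1.3841) x3=(-1.2175, 1.5794, -1.0811)
step 20: x0=(0.5097, 2.1180, 0.7427) x1=(-1.6321, 1.9959, -0.2062) x2=(-1.1583, 0.5232, -1.3883) x3=(-1.2165, 1.5987, -1.0630)
step 21: x0=(0.4862, 2.1263, 0.7343) x1=(-1.6337, 2.0117, -0.2004) x2=(-1.1402, 0.5078, -1.3925) x3=(-1.2154, 1.6180, -1.0448)
step 22: x0=(0.4624, 2.1345, 0.7256) x1=(-1.6352, 2.0276, -0.1946) x2=(-1.1221, 0.4925, -1.3964) x3=(-1.2140, 1.6375, -1.0264)
step 23: x0=(0.4382, 2.1425, 0.7166) x1=(-1.6365, 2.0433, -0.1887) x2=(-1.1039, 0.4773, -1.4003) x3=(-1.2124, 1.6570, -1.0080)
step 24: x0=(0.4138, 2.1504, 0.7073) x1=(-1.6377, 2.0591, -0.1827) x2=(-1.0856, 0.4622, -1.4040) x3=(-1.2106, 1.6765, -0.9894)
step 25: x0=(0.3891, 2.1581, 0.6978) x1=(-1.6388, 2.0748, -0.1767) x2=(-1.0673, 0.4472, -1.4075) x3=(-1.2086, 1.6961, -0.9708)
step 26: x0=(0.3641, 2.1657, 0.6880) x1=(-1.6398, 2.0904, -0.1706) x2=(-1.0489, 0.4323, -1.4109) x3=(-1.2063, 1.7158, -0.9521)
step 27: x0=(0.3388, 2.1731, 0.6779) x1=(-1.6407, 2.1060, -0.1645) x2=(-1.0304, 0.4176, -1.4142) x3=(-1.2039, 1.7354, -0.9334)

(-1.6407, 2.1060, -0.1645)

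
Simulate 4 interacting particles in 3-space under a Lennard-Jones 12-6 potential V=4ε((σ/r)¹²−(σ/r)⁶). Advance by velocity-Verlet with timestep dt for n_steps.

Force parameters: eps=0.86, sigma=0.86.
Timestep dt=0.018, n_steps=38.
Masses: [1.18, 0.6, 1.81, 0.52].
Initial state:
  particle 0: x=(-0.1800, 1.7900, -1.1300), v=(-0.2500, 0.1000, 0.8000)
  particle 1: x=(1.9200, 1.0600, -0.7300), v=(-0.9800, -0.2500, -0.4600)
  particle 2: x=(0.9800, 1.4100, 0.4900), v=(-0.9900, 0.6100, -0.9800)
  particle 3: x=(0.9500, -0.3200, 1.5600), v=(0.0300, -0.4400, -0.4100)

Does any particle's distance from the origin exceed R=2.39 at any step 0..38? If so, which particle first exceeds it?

step 0: x0=(-0.1800, 1.7900, -1.1300) x1=(1.9200, 1.0600, -0.7300) x2=(0.9800, 1.4100, 0.4900) x3=(0.9500, -0.3200, 1.5600)
step 1: x0=(-0.1845, 1.7918, -1.1156) x1=(1.9023, 1.0555, -0.7382) x2=(0.9622, 1.4210, 0.4723) x3=(0.9505, -0.3279, 1.5526)
step 2: x0=(-0.1890, 1.7936, -1.1012) x1=(1.8845, 1.0511, -0.7463) x2=(0.9444, 1.4319, 0.4546) x3=(0.9511, -0.3358, 1.5452)
step 3: x0=(-0.1934, 1.7954, -1.0867) x1=(1.8665, 1.0467, -0.7542) x2=(0.9267, 1.4429, 0.4369) x3=(0.9516, -0.3436, 1.5378)
step 4: x0=(-0.1979, 1.7971, -1.0723) x1=(1.8485, 1.0424, -0.7620) x2=(0.9089, 1.4538, 0.4190) x3=(0.9522, -0.3514, 1.5303)
step 5: x0=(-0.2023, 1.7989, -1.0578) x1=(1.8303, 1.0381, -0.7697) x2=(0.8912, 1.4647, 0.4012) x3=(0.9527, -0.3592, 1.5228)
step 6: x0=(-0.2066, 1.8007, -1.0433) x1=(1.8119, 1.0339, -0.7772) x2=(0.8736, 1.4755, 0.3832) x3=(0.9533, -0.3670, 1.5154)
step 7: x0=(-0.2110, 1.8024, -1.0287) x1=(1.7935, 1.0297, -0.7846) x2=(0.8559, 1.4864, 0.3652) x3=(0.9538, -0.3748, 1.5079)
step 8: x0=(-0.2153, 1.8042, -1.0142) x1=(1.7749, 1.0256, -0.7918) x2=(0.8383, 1.4972, 0.3472) x3=(0.9543, -0.3825, 1.5004)
step 9: x0=(-0.2196, 1.8059, -0.9996) x1=(1.7561, 1.0215, -0.7989) x2=(0.8207, 1.5080, 0.3291) x3=(0.9549, -0.3902, 1.4928)
step 10: x0=(-0.2238, 1.8076, -0.9849) x1=(1.7372, 1.0176, -0.8058) x2=(0.8031, 1.5188, 0.3109) x3=(0.9554, -0.3979, 1.4853)
step 11: x0=(-0.2280, 1.8093, -0.9702) x1=(1.7182, 1.0137, -0.8126) x2=(0.7856, 1.5296, 0.2926) x3=(0.9560, -0.4055, 1.4777)
step 12: x0=(-0.2322, 1.8110, -0.9555) x1=(1.6990, 1.0099, -0.8192) x2=(0.7680, 1.5403, 0.2742) x3=(0.9565, -0.4132, 1.4702)
step 13: x0=(-0.2363, 1.8127, -0.9407) x1=(1.6797, 1.0061, -0.8257) x2=(0.7505, 1.5511, 0.2558) x3=(0.9571, -0.4208, 1.4626)
step 14: x0=(-0.2403, 1.8143, -0.9258) x1=(1.6602, 1.0025, -0.8320) x2=(0.7330, 1.5618, 0.2372) x3=(0.9576, -0.4285, 1.4550)
step 15: x0=(-0.2442, 1.8159, -0.9108) x1=(1.6405, 0.9989, -0.8382) x2=(0.7155, 1.5725, 0.2186) x3=(0.9581, -0.4361, 1.4474)
step 16: x0=(-0.2480, 1.8175, -0.8958) x1=(1.6207, 0.9955, -0.8442) x2=(0.6980, 1.5832, 0.1998) x3=(0.9587, -0.4437, 1.4398)
step 17: x0=(-0.2518, 1.8191, -0.8806) x1=(1.6007, 0.9921, -0.8500) x2=(0.6804, 1.5938, 0.1810) x3=(0.9592, -0.4513, 1.4322)
step 18: x0=(-0.2554, 1.8206, -0.8653) x1=(1.5805, 0.9889, -0.8557) x2=(0.6628, 1.6045, 0.1620) x3=(0.9598, -0.4588, 1.4245)
step 19: x0=(-0.2588, 1.8221, -0.8499) x1=(1.5601, 0.9857, -0.8612) x2=(0.6452, 1.6151, 0.1428) x3=(0.9603, -0.4664, 1.4169)
step 20: x0=(-0.2621, 1.8236, -0.8343) x1=(1.5396, 0.9827, -0.8666) x2=(0.6276, 1.6257, 0.1235) x3=(0.9608, -0.4740, 1.4092)
step 21: x0=(-0.2652, 1.8250, -0.8185) x1=(1.5189, 0.9798, -0.8717) x2=(0.6099, 1.6363, 0.1040) x3=(0.9614, -0.4815, 1.4016)
step 22: x0=(-0.2681, 1.8263, -0.8025) x1=(1.4980, 0.9770, -0.8767) x2=(0.5921, 1.6469, 0.0842) x3=(0.9619, -0.4890, 1.3939)
step 23: x0=(-0.2706, 1.8276, -0.7862) x1=(1.4768, 0.9744, -0.8815) x2=(0.5741, 1.6575, 0.0643) x3=(0.9624, -0.4965, 1.3862)
step 24: x0=(-0.2729, 1.8288, -0.7695) x1=(1.4555, 0.9719, -0.8862) x2=(0.5561, 1.6681, 0.0441) x3=(0.9630, -0.5041, 1.3786)
step 25: x0=(-0.2747, 1.8299, -0.7526) x1=(1.4340, 0.9696, -0.8906) x2=(0.5378, 1.6786, 0.0236) x3=(0.9635, -0.5116, 1.3709)
step 26: x0=(-0.2761, 1.8310, -0.7352) x1=(1.4122, 0.9674, -0.8949) x2=(0.5193, 1.6892, 0.0028) x3=(0.9640, -0.5191, 1.3632)
step 27: x0=(-0.2770, 1.8319, -0.7174) x1=(1.3902, 0.9654, -0.8990) x2=(0.5006, 1.6998, -0.0184) x3=(0.9646, -0.5266, 1.3555)
step 28: x0=(-0.2774, 1.8328, -0.6991) x1=(1.3680, 0.9635, -0.9028) x2=(0.4817, 1.7104, -0.0399) x3=(0.9651, -0.5340, 1.3478)
step 29: x0=(-0.2774, 1.8335, -0.6806) x1=(1.3456, 0.9619, -0.9065) x2=(0.4625, 1.7210, -0.0617) x3=(0.9656, -0.5415, 1.3400)
step 30: x0=(-0.2773, 1.8343, -0.6619) x1=(1.3229, 0.9604, -0.9100) x2=(0.4434, 1.7315, -0.0836) x3=(0.9662, -0.5490, 1.3323)
step 31: x0=(-0.2779, 1.8351, -0.6439) x1=(1.2999, 0.9591, -0.9133) x2=(0.4248, 1.7419, -0.1052) x3=(0.9667, -0.5564, 1.3246)
step 32: x0=(-0.2811, 1.8363, -0.6278) x1=(1.2767, 0.9581, -0.9164) x2=(0.4079, 1.7520, -0.1255) x3=(0.9672, -0.5639, 1.3168)
step 33: x0=(-0.2898, 1.8381, -0.6159) x1=(1.2532, 0.9573, -0.9192) x2=(0.3948, 1.7616, -0.1432) x3=(0.9678, -0.5713, 1.3091)
step 34: x0=(-0.3077, 1.8410, -0.6102) x1=(1.2294, 0.9567, -0.9219) x2=(0.3878, 1.7705, -0.1569) x3=(0.9683, -0.5788, 1.3013)
step 35: x0=(-0.3353, 1.8448, -0.6110) x1=(1.2053, 0.9564, -0.9243) x2=(0.3871, 1.7786, -0.1665) x3=(0.9688, -0.5862, 1.2936)
step 36: x0=(-0.3697, 1.8492, -0.6159) x1=(1.1809, 0.9564, -0.9265) x2=(0.3911, 1.7863, -0.1735) x3=(0.9694, -0.5936, 1.2858)
step 37: x0=(-0.4075, 1.8539, -0.6229) x1=(1.1563, 0.9566, -0.9284) x2=(0.3973, 1.7937, -0.1792) x3=(0.9699, -0.6010, 1.2780)
step 38: x0=(-0.4464, 1.8586, -0.6304) x1=(1.1312, 0.9572, -0.9301) x2=(0.4043, 1.8009, -0.1846) x3=(0.9704, -0.6084, 1.2703)

no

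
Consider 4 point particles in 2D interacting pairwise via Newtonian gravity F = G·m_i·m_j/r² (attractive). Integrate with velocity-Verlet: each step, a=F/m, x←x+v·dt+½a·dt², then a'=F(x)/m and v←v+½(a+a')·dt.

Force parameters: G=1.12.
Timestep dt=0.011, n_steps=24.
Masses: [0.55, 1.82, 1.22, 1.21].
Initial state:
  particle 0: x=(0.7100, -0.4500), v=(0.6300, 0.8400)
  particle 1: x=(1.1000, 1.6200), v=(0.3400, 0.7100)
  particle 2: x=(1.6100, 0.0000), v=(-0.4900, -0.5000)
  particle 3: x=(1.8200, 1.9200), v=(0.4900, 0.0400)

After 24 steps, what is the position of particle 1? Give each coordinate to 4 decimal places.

(1.2760, 1.8143)

step 0: x0=(0.7100, -0.4500) x1=(1.1000, 1.6200) x2=(1.6100, 0.0000) x3=(1.8200, 1.9200)
step 1: x0=(0.7170, -0.4407) x1=(1.1039, 1.6278) x2=(1.6046, -0.0055) x3=(1.8252, 1.9203)
step 2: x0=(0.7242, -0.4312) x1=(1.1080, 1.6357) x2=(1.5990, -0.0108) x3=(1.8300, 1.9205)
step 3: x0=(0.7316, -0.4216) x1=(1.1124, 1.6436) x2=(1.5934, -0.0161) x3=(1.8344, 1.9204)
step 4: x0=(0.7391, -0.4118) x1=(1.1171, 1.6515) x2=(1.5877, -0.0213) x3=(1.8385, 1.9201)
step 5: x0=(0.7469, -0.4019) x1=(1.1220, 1.6594) x2=(1.5819, -0.0264) x3=(1.8421, 1.9196)
step 6: x0=(0.7548, -0.3918) x1=(1.1272, 1.6674) x2=(1.5760, -0.0314) x3=(1.8453, 1.9190)
step 7: x0=(0.7630, -0.3816) x1=(1.1327, 1.6754) x2=(1.5700, -0.0363) x3=(1.8481, 1.9181)
step 8: x0=(0.7713, -0.3711) x1=(1.1385, 1.6834) x2=(1.5639, -0.0412) x3=(1.8505, 1.9171)
step 9: x0=(0.7799, -0.3606) x1=(1.1446, 1.6914) x2=(1.5577, -0.0460) x3=(1.8524, 1.9158)
step 10: x0=(0.7888, -0.3498) x1=(1.1509, 1.6995) x2=(1.5514, -0.0507) x3=(1.8540, 1.9144)
step 11: x0=(0.7978, -0.3389) x1=(1.1576, 1.7076) x2=(1.5450, -0.0553) x3=(1.8550, 1.9128)
step 12: x0=(0.8072, -0.3278) x1=(1.1645, 1.7157) x2=(1.5385, -0.0598) x3=(1.8557, 1.9110)
step 13: x0=(0.8168, -0.3166) x1=(1.1718, 1.7238) x2=(1.5318, -0.0643) x3=(1.8558, 1.9090)
step 14: x0=(0.8267, -0.3051) x1=(1.1794, 1.7320) x2=(1.5250, -0.0687) x3=(1.8554, 1.9068)
step 15: x0=(0.8370, -0.2935) x1=(1.1873, 1.7401) x2=(1.5181, -0.0731) x3=(1.8546, 1.9045)
step 16: x0=(0.8475, -0.2817) x1=(1.1956, 1.7483) x2=(1.5110, -0.0774) x3=(1.8532, 1.9020)
step 17: x0=(0.8584, -0.2697) x1=(1.2042, 1.7565) x2=(1.5037, -0.0816) x3=(1.8513, 1.8993)
step 18: x0=(0.8697, -0.2576) x1=(1.2132, 1.7647) x2=(1.4963, -0.0857) x3=(1.8489, 1.8964)
step 19: x0=(0.8814, -0.2452) x1=(1.2226, 1.7730) x2=(1.4888, -0.0898) x3=(1.8458, 1.8934)
step 20: x0=(0.8935, -0.2327) x1=(1.2324, 1.7812) x2=(1.4810, -0.0938) x3=(1.8421, 1.8901)
step 21: x0=(0.9061, -0.2199) x1=(1.2426, 1.7895) x2=(1.4730, -0.0978) x3=(1.8378, 1.8868)
step 22: x0=(0.9192, -0.2070) x1=(1.2532, 1.7977) x2=(1.4649, -0.1017) x3=(1.8328, 1.8832)
step 23: x0=(0.9328, -0.1939) x1=(1.2644, 1.8060) x2=(1.4565, -0.1055) x3=(1.8271, 1.8796)
step 24: x0=(0.9470, -0.1806) x1=(1.2760, 1.8143) x2=(1.4478, -0.1093) x3=(1.8206, 1.8757)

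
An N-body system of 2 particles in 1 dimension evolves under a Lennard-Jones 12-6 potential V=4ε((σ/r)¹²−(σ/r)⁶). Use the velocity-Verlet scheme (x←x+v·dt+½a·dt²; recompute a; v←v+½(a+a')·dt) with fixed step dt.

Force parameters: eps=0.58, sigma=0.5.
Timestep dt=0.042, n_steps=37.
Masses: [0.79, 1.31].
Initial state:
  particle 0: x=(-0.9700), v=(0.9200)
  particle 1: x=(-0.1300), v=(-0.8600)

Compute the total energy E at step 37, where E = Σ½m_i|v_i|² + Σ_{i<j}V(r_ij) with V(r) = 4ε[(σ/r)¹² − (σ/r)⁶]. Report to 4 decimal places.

0.4588

step 0: x0=(-0.9700) x1=(-0.1300)
step 1: x0=(-0.9306) x1=(-0.1666)
step 2: x0=(-0.8885) x1=(-0.2048)
step 3: x0=(-0.8416) x1=(-0.2459)
step 4: x0=(-0.7892) x1=(-0.2903)
step 5: x0=(-0.8016) x1=(-0.2957)
step 6: x0=(-0.8634) x1=(-0.2712)
step 7: x0=(-0.9200) x1=(-0.2499)
step 8: x0=(-0.9714) x1=(-0.2317)
step 9: x0=(-1.0195) x1=(-0.2155)
step 10: x0=(-1.0656) x1=(-0.2005)
step 11: x0=(-1.1105) x1=(-0.1863)
step 12: x0=(-1.1546) x1=(-0.1725)
step 13: x0=(-1.1982) x1=(-0.1590)
step 14: x0=(-1.2414) x1=(-0.1458)
step 15: x0=(-1.2843) x1=(-0.1327)
step 16: x0=(-1.3271) x1=(-0.1197)
step 17: x0=(-1.3697) x1=(-0.1068)
step 18: x0=(-1.4123) x1=(-0.0940)
step 19: x0=(-1.4548) x1=(-0.0812)
step 20: x0=(-1.4972) x1=(-0.0684)
step 21: x0=(-1.5396) x1=(-0.0557)
step 22: x0=(-1.5819) x1=(-0.0430)
step 23: x0=(-1.6243) x1=(-0.0303)
step 24: x0=(-1.6666) x1=(-0.0176)
step 25: x0=(-1.7089) x1=(-0.0049)
step 26: x0=(-1.7512) x1=(0.0078)
step 27: x0=(-1.7934) x1=(0.0205)
step 28: x0=(-1.8357) x1=(0.0332)
step 29: x0=(-1.8780) x1=(0.0458)
step 30: x0=(-1.9202) x1=(0.0585)
step 31: x0=(-1.9625) x1=(0.0712)
step 32: x0=(-2.0047) x1=(0.0838)
step 33: x0=(-2.0470) x1=(0.0965)
step 34: x0=(-2.0892) x1=(0.1092)
step 35: x0=(-2.1315) x1=(0.1218)
step 36: x0=(-2.1737) x1=(0.1345)
step 37: x0=(-2.2160) x1=(0.1471)
step 0 velocities: v0=(0.9200) v1=(-0.8600)
step 0: KE=0.8188, PE=-0.0986, E=0.7202
step 37 velocities: v0=(-1.0058) v1=(0.3013)
step 37: KE=0.4590, PE=-0.0002, E=0.4588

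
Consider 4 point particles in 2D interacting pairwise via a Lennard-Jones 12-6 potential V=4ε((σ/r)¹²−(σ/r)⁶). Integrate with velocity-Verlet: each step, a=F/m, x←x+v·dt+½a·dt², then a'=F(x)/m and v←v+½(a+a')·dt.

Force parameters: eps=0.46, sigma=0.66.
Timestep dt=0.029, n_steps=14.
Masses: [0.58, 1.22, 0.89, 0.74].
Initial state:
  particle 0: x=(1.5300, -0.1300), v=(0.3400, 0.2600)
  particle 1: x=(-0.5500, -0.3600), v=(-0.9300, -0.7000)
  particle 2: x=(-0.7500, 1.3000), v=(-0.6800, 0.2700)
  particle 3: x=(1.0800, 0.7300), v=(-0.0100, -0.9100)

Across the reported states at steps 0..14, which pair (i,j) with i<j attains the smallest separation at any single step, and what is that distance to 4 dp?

step 0: x0=(1.5300, -0.1300) x1=(-0.5500, -0.3600) x2=(-0.7500, 1.3000) x3=(1.0800, 0.7300)
step 1: x0=(1.5396, -0.1219) x1=(-0.5770, -0.3803) x2=(-0.7697, 1.3078) x3=(1.0799, 0.7032)
step 2: x0=(1.5484, -0.1124) x1=(-0.6039, -0.4006) x2=(-0.7894, 1.3156) x3=(1.0804, 0.6753)
step 3: x0=(1.5563, -0.1015) x1=(-0.6309, -0.4208) x2=(-0.8091, 1.3234) x3=(1.0816, 0.6462)
step 4: x0=(1.5631, -0.0888) x1=(-0.6578, -0.4411) x2=(-0.8288, 1.3311) x3=(1.0837, 0.6158)
step 5: x0=(1.5686, -0.0742) x1=(-0.6848, -0.4613) x2=(-0.8485, 1.3389) x3=(1.0867, 0.5839)
step 6: x0=(1.5726, -0.0577) x1=(-0.7117, -0.4815) x2=(-0.8681, 1.3466) x3=(1.0908, 0.5504)
step 7: x0=(1.5755, -0.0397) x1=(-0.7387, -0.5017) x2=(-0.8878, 1.3543) x3=(1.0959, 0.5158)
step 8: x0=(1.5789, -0.0222) x1=(-0.7656, -0.5219) x2=(-0.9075, 1.3620) x3=(1.1006, 0.4816)
step 9: x0=(1.5877, -0.0105) x1=(-0.7925, -0.5421) x2=(-0.9271, 1.3697) x3=(1.1010, 0.4519)
step 10: x0=(1.6091, -0.0107) x1=(-0.8194, -0.5622) x2=(-0.9468, 1.3773) x3=(1.0915, 0.4316)
step 11: x0=(1.6402, -0.0193) x1=(-0.8464, -0.5824) x2=(-0.9664, 1.3850) x3=(1.0743, 0.4179)
step 12: x0=(1.6740, -0.0299) x1=(-0.8733, -0.6026) x2=(-0.9861, 1.3926) x3=(1.0551, 0.4057)
step 13: x0=(1.7068, -0.0398) x1=(-0.9002, -0.6227) x2=(-1.0057, 1.4003) x3=(1.0367, 0.3930)
step 14: x0=(1.7377, -0.0485) x1=(-0.9271, -0.6429) x2=(-1.0253, 1.4079) x3=(1.0197, 0.3793)

pair (0,3), distance 0.6713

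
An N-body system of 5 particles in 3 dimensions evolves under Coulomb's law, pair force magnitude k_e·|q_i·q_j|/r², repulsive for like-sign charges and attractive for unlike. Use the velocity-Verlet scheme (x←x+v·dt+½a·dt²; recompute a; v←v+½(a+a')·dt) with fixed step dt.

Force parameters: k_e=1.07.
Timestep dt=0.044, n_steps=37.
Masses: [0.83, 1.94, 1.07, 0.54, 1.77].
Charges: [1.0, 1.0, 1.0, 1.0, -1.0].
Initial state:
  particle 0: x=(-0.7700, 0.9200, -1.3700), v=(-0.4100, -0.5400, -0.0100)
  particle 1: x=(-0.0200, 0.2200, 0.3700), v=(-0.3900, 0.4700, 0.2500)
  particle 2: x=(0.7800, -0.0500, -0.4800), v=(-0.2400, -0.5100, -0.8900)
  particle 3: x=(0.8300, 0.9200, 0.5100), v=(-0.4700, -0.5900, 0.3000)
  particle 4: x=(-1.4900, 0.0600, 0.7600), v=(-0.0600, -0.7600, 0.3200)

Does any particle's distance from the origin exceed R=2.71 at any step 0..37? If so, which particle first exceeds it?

step 0: x0=(-0.7700, 0.9200, -1.3700) x1=(-0.0200, 0.2200, 0.3700) x2=(0.7800, -0.0500, -0.4800) x3=(0.8300, 0.9200, 0.5100) x4=(-1.4900, 0.0600, 0.7600)
step 1: x0=(-0.7886, 0.8964, -1.3708) x1=(-0.0379, 0.2404, 0.3814) x2=(0.7699, -0.0730, -0.5198) x3=(0.8105, 0.8956, 0.5244) x4=(-1.4922, 0.0267, 0.7739)
step 2: x0=(-0.8082, 0.8732, -1.3723) x1=(-0.0573, 0.2603, 0.3935) x2=(0.7607, -0.0973, -0.5609) x3=(0.7934, 0.8743, 0.5411) x4=(-1.4935, -0.0065, 0.7873)
step 3: x0=(-0.8290, 0.8502, -1.3746) x1=(-0.0782, 0.2797, 0.4063) x2=(0.7524, -0.1226, -0.6031) x3=(0.7789, 0.8559, 0.5602) x4=(-1.4940, -0.0394, 0.8004)
step 4: x0=(-0.8508, 0.8276, -1.3775) x1=(-0.1006, 0.2985, 0.4197) x2=(0.7448, -0.1490, -0.6465) x3=(0.7671, 0.8402, 0.5816) x4=(-1.4936, -0.0721, 0.8130)
step 5: x0=(-0.8737, 0.8054, -1.3812) x1=(-0.1245, 0.3167, 0.4337) x2=(0.7379, -0.1765, -0.6908) x3=(0.7581, 0.8272, 0.6053) x4=(-1.4924, -0.1045, 0.8252)
step 6: x0=(-0.8977, 0.7834, -1.3855) x1=(-0.1499, 0.3344, 0.4482) x2=(0.7316, -0.2048, -0.7360) x3=(0.7520, 0.8166, 0.6312) x4=(-1.4903, -0.1366, 0.8370)
step 7: x0=(-0.9227, 0.7616, -1.3905) x1=(-0.1767, 0.3516, 0.4633) x2=(0.7259, -0.2341, -0.7820) x3=(0.7487, 0.8082, 0.6593) x4=(-1.4873, -0.1684, 0.8484)
step 8: x0=(-0.9488, 0.7402, -1.3961) x1=(-0.2050, 0.3683, 0.4788) x2=(0.7209, -0.2642, -0.8288) x3=(0.7483, 0.8017, 0.6894) x4=(-1.4835, -0.1999, 0.8593)
step 9: x0=(-0.9758, 0.7190, -1.4024) x1=(-0.2346, 0.3845, 0.4948) x2=(0.7163, -0.2951, -0.8762) x3=(0.7507, 0.7970, 0.7217) x4=(-1.4789, -0.2309, 0.8699)
step 10: x0=(-1.0039, 0.6980, -1.4093) x1=(-0.2656, 0.4002, 0.5113) x2=(0.7122, -0.3267, -0.9242) x3=(0.7557, 0.7939, 0.7558) x4=(-1.4735, -0.2616, 0.8800)
step 11: x0=(-1.0329, 0.6773, -1.4167) x1=(-0.2979, 0.4155, 0.5281) x2=(0.7087, -0.3591, -0.9728) x3=(0.7633, 0.7921, 0.7918) x4=(-1.4673, -0.2919, 0.8897)
step 12: x0=(-1.0629, 0.6567, -1.4247) x1=(-0.3314, 0.4303, 0.5453) x2=(0.7055, -0.3921, -1.0219) x3=(0.7733, 0.7914, 0.8296) x4=(-1.4602, -0.3218, 0.8989)
step 13: x0=(-1.0938, 0.6364, -1.4331) x1=(-0.3660, 0.4446, 0.5629) x2=(0.7028, -0.4257, -1.0714) x3=(0.7854, 0.7917, 0.8691) x4=(-1.4524, -0.3512, 0.9078)
step 14: x0=(-1.1256, 0.6162, -1.4421) x1=(-0.4018, 0.4585, 0.5809) x2=(0.7005, -0.4599, -1.1214) x3=(0.7997, 0.7929, 0.9101) x4=(-1.4439, -0.3800, 0.9163)
step 15: x0=(-1.1583, 0.5961, -1.4515) x1=(-0.4386, 0.4720, 0.5992) x2=(0.6985, -0.4946, -1.1717) x3=(0.8159, 0.7947, 0.9527) x4=(-1.4345, -0.4084, 0.9243)
step 16: x0=(-1.1918, 0.5762, -1.4613) x1=(-0.4764, 0.4851, 0.6179) x2=(0.6969, -0.5298, -1.2224) x3=(0.8338, 0.7972, 0.9966) x4=(-1.4245, -0.4362, 0.9320)
step 17: x0=(-1.2260, 0.5564, -1.4715) x1=(-0.5152, 0.4977, 0.6369) x2=(0.6957, -0.5656, -1.2733) x3=(0.8533, 0.8001, 1.0418) x4=(-1.4137, -0.4634, 0.9392)
step 18: x0=(-1.2611, 0.5367, -1.4821) x1=(-0.5548, 0.5098, 0.6563) x2=(0.6947, -0.6017, -1.3246) x3=(0.8743, 0.8034, 1.0882) x4=(-1.4023, -0.4901, 0.9461)
step 19: x0=(-1.2969, 0.5171, -1.4930) x1=(-0.5953, 0.5215, 0.6759) x2=(0.6941, -0.6383, -1.3761) x3=(0.8966, 0.8070, 1.1357) x4=(-1.3902, -0.5161, 0.9526)
step 20: x0=(-1.3333, 0.4976, -1.5043) x1=(-0.6365, 0.5327, 0.6959) x2=(0.6938, -0.6754, -1.4279) x3=(0.9201, 0.8109, 1.1843) x4=(-1.3775, -0.5414, 0.9588)
step 21: x0=(-1.3705, 0.4782, -1.5158) x1=(-0.6784, 0.5435, 0.7161) x2=(0.6938, -0.7127, -1.4798) x3=(0.9447, 0.8150, 1.2339) x4=(-1.3643, -0.5661, 0.9645)
step 22: x0=(-1.4083, 0.4588, -1.5276) x1=(-0.7209, 0.5537, 0.7367) x2=(0.6940, -0.7505, -1.5320) x3=(0.9702, 0.8192, 1.2843) x4=(-1.3504, -0.5900, 0.9700)
step 23: x0=(-1.4467, 0.4394, -1.5397) x1=(-0.7641, 0.5634, 0.7575) x2=(0.6945, -0.7886, -1.5843) x3=(0.9967, 0.8235, 1.3356) x4=(-1.3361, -0.6133, 0.9751)
step 24: x0=(-1.4856, 0.4201, -1.5520) x1=(-0.8078, 0.5726, 0.7786) x2=(0.6952, -0.8270, -1.6369) x3=(1.0239, 0.8280, 1.3877) x4=(-1.3213, -0.6359, 0.9799)
step 25: x0=(-1.5252, 0.4008, -1.5645) x1=(-0.8520, 0.5812, 0.8000) x2=(0.6962, -0.8657, -1.6895) x3=(1.0519, 0.8324, 1.4405) x4=(-1.3060, -0.6577, 0.9844)
step 26: x0=(-1.5652, 0.3816, -1.5772) x1=(-0.8967, 0.5894, 0.8216) x2=(0.6974, -0.9048, -1.7424) x3=(1.0806, 0.8370, 1.4939) x4=(-1.2903, -0.6787, 0.9886)
step 27: x0=(-1.6057, 0.3623, -1.5901) x1=(-0.9418, 0.5969, 0.8434) x2=(0.6988, -0.9440, -1.7953) x3=(1.1099, 0.8415, 1.5480) x4=(-1.2743, -0.6990, 0.9925)
step 28: x0=(-1.6467, 0.3431, -1.6031) x1=(-0.9872, 0.6040, 0.8655) x2=(0.7004, -0.9836, -1.8484) x3=(1.1397, 0.8460, 1.6026) x4=(-1.2580, -0.7186, 0.9961)
step 29: x0=(-1.6881, 0.3238, -1.6163) x1=(-1.0329, 0.6105, 0.8877) x2=(0.7022, -1.0234, -1.9016) x3=(1.1700, 0.8505, 1.6577) x4=(-1.2414, -0.7374, 0.9995)
step 30: x0=(-1.7300, 0.3045, -1.6296) x1=(-1.0789, 0.6165, 0.9102) x2=(0.7042, -1.0634, -1.9549) x3=(1.2008, 0.8550, 1.7134) x4=(-1.2245, -0.7555, 1.0027)
step 31: x0=(-1.7722, 0.2852, -1.6431) x1=(-1.1252, 0.6220, 0.9328) x2=(0.7064, -1.1036, -2.0084) x3=(1.2320, 0.8594, 1.7695) x4=(-1.2075, -0.7729, 1.0057)
step 32: x0=(-1.8148, 0.2659, -1.6567) x1=(-1.1716, 0.6269, 0.9556) x2=(0.7087, -1.1440, -2.0619) x3=(1.2635, 0.8638, 1.8260) x4=(-1.1903, -0.7896, 1.0084)
step 33: x0=(-1.8578, 0.2466, -1.6703) x1=(-1.2181, 0.6314, 0.9786) x2=(0.7112, -1.1847, -2.1155) x3=(1.2955, 0.8681, 1.8829) x4=(-1.1730, -0.8056, 1.0110)
step 34: x0=(-1.9010, 0.2272, -1.6841) x1=(-1.2648, 0.6354, 1.0017) x2=(0.7139, -1.2255, -2.1691) x3=(1.3277, 0.8724, 1.9401) x4=(-1.1555, -0.8209, 1.0134)
step 35: x0=(-1.9446, 0.2079, -1.6980) x1=(-1.3116, 0.6389, 1.0250) x2=(0.7167, -1.2665, -2.2229) x3=(1.3602, 0.8766, 1.9977) x4=(-1.1381, -0.8356, 1.0156)
step 36: x0=(-1.9885, 0.1885, -1.7119) x1=(-1.3584, 0.6419, 1.0483) x2=(0.7197, -1.3076, -2.2767) x3=(1.3930, 0.8807, 2.0556) x4=(-1.1206, -0.8496, 1.0177)
step 37: x0=(-2.0326, 0.1690, -1.7259) x1=(-1.4053, 0.6446, 1.0718) x2=(0.7228, -1.3489, -2.3306) x3=(1.4261, 0.8848, 2.1137) x4=(-1.1030, -0.8631, 1.0197)

yes, particle 2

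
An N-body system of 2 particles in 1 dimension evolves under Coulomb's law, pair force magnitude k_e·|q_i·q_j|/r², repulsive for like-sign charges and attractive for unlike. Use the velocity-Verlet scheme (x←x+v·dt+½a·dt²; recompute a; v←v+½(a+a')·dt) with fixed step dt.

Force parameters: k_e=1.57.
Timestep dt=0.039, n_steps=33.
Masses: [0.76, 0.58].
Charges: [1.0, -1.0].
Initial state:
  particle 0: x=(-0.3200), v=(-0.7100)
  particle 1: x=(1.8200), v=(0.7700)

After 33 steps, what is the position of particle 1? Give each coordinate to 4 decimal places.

(2.4802)

step 0: x0=(-0.3200) x1=(1.8200)
step 1: x0=(-0.3473) x1=(1.8496)
step 2: x0=(-0.3740) x1=(1.8783)
step 3: x0=(-0.4001) x1=(1.9062)
step 4: x0=(-0.4256) x1=(1.9334)
step 5: x0=(-0.4505) x1=(1.9598)
step 6: x0=(-0.4749) x1=(1.9855)
step 7: x0=(-0.4988) x1=(2.0105)
step 8: x0=(-0.5221) x1=(2.0348)
step 9: x0=(-0.5450) x1=(2.0586)
step 10: x0=(-0.5674) x1=(2.0817)
step 11: x0=(-0.5894) x1=(2.1042)
step 12: x0=(-0.6109) x1=(2.1262)
step 13: x0=(-0.6321) x1=(2.1476)
step 14: x0=(-0.6528) x1=(2.1685)
step 15: x0=(-0.6731) x1=(2.1889)
step 16: x0=(-0.6930) x1=(2.2087)
step 17: x0=(-0.7126) x1=(2.2281)
step 18: x0=(-0.7318) x1=(2.2470)
step 19: x0=(-0.7506) x1=(2.2654)
step 20: x0=(-0.7691) x1=(2.2834)
step 21: x0=(-0.7873) x1=(2.3010)
step 22: x0=(-0.8051) x1=(2.3181)
step 23: x0=(-0.8226) x1=(2.3348)
step 24: x0=(-0.8398) x1=(2.3510)
step 25: x0=(-0.8567) x1=(2.3669)
step 26: x0=(-0.8733) x1=(2.3824)
step 27: x0=(-0.8896) x1=(2.3975)
step 28: x0=(-0.9056) x1=(2.4122)
step 29: x0=(-0.9213) x1=(2.4265)
step 30: x0=(-0.9367) x1=(2.4405)
step 31: x0=(-0.9518) x1=(2.4541)
step 32: x0=(-0.9667) x1=(2.4673)
step 33: x0=(-0.9813) x1=(2.4802)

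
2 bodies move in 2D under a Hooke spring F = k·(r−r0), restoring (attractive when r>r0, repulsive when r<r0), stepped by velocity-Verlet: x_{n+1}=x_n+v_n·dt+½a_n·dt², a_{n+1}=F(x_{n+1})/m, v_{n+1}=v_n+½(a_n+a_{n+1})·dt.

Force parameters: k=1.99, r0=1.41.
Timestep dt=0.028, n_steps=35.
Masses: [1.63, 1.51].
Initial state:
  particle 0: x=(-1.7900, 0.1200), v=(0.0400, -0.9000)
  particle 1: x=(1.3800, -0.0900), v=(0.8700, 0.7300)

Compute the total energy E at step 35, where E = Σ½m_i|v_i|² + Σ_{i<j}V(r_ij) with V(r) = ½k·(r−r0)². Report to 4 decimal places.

step 0: x0=(-1.7900, 0.1200) x1=(1.3800, -0.0900)
step 1: x0=(-1.7880, 0.0947) x1=(1.4034, -0.0695)
step 2: x0=(-1.7844, 0.0694) x1=(1.4251, -0.0489)
step 3: x0=(-1.7790, 0.0440) x1=(1.4448, -0.0282)
step 4: x0=(-1.7718, 0.0185) x1=(1.4627, -0.0075)
step 5: x0=(-1.7630, -0.0069) x1=(1.4787, 0.0132)
step 6: x0=(-1.7523, -0.0324) x1=(1.4928, 0.0339)
step 7: x0=(-1.7399, -0.0578) x1=(1.5050, 0.0546)
step 8: x0=(-1.7258, -0.0831) x1=(1.5153, 0.0752)
step 9: x0=(-1.7099, -0.1084) x1=(1.5237, 0.0957)
step 10: x0=(-1.6923, -0.1336) x1=(1.5302, 0.1161)
step 11: x0=(-1.6729, -0.1586) x1=(1.5348, 0.1363)
step 12: x0=(-1.6518, -0.1834) x1=(1.5376, 0.1564)
step 13: x0=(-1.6289, -0.2081) x1=(1.5385, 0.1763)
step 14: x0=(-1.6044, -0.2326) x1=(1.5376, 0.1959)
step 15: x0=(-1.5782, -0.2568) x1=(1.5350, 0.2154)
step 16: x0=(-1.5504, -0.2808) x1=(1.5305, 0.2345)
step 17: x0=(-1.5210, -0.3046) x1=(1.5243, 0.2533)
step 18: x0=(-1.4899, -0.3280) x1=(1.5163, 0.2719)
step 19: x0=(-1.4573, -0.3511) x1=(1.5067, 0.2901)
step 20: x0=(-1.4232, -0.3739) x1=(1.4955, 0.3079)
step 21: x0=(-1.3877, -0.3964) x1=(1.4826, 0.3254)
step 22: x0=(-1.3506, -0.4185) x1=(1.4682, 0.3425)
step 23: x0=(-1.3122, -0.4402) x1=(1.4523, 0.3592)
step 24: x0=(-1.2724, -0.4615) x1=(1.4350, 0.3754)
step 25: x0=(-1.2314, -0.4824) x1=(1.4162, 0.3912)
step 26: x0=(-1.1890, -0.5029) x1=(1.3961, 0.4066)
step 27: x0=(-1.1455, -0.5230) x1=(1.3747, 0.4215)
step 28: x0=(-1.1008, -0.5427) x1=(1.3520, 0.4360)
step 29: x0=(-1.0551, -0.5619) x1=(1.3282, 0.4500)
step 30: x0=(-1.0083, -0.5807) x1=(1.3032, 0.4635)
step 31: x0=(-0.9605, -0.5990) x1=(1.2772, 0.4765)
step 32: x0=(-0.9118, -0.6169) x1=(1.2502, 0.4891)
step 33: x0=(-0.8622, -0.6343) x1=(1.2222, 0.5011)
step 34: x0=(-0.8118, -0.6514) x1=(1.1934, 0.5127)
step 35: x0=(-0.7606, -0.6679) x1=(1.1638, 0.5238)
step 0 velocities: v0=(0.0400, -0.9000) v1=(0.8700, 0.7300)
step 0: KE=1.6353, PE=3.1065, E=4.7417
step 35 velocities: v0=(1.8390, -0.5840) v1=(-1.0720, 0.3889)
step 35: KE=4.0160, PE=0.7249, E=4.7409

4.7409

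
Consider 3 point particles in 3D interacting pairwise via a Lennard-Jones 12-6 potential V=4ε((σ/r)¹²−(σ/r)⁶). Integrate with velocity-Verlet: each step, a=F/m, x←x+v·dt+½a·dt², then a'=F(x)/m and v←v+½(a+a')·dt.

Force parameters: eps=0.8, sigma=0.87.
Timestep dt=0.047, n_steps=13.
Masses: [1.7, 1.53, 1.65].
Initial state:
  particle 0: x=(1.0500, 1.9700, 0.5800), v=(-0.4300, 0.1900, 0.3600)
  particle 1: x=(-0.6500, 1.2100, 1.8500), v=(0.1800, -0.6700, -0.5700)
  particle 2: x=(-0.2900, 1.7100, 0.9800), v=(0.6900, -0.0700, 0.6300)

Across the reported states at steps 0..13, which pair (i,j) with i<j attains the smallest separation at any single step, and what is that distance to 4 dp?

step 0: x0=(1.0500, 1.9700, 0.5800) x1=(-0.6500, 1.2100, 1.8500) x2=(-0.2900, 1.7100, 0.9800)
step 1: x0=(1.0294, 1.9788, 0.5970) x1=(-0.6410, 1.1793, 1.8219) x2=(-0.2577, 1.7061, 1.0107)
step 2: x0=(1.0078, 1.9875, 0.6144) x1=(-0.6309, 1.1500, 1.7916) x2=(-0.2254, 1.7011, 1.0431)
step 3: x0=(0.9851, 1.9958, 0.6322) x1=(-0.6199, 1.1219, 1.7595) x2=(-0.1927, 1.6952, 1.0767)
step 4: x0=(0.9610, 2.0039, 0.6505) x1=(-0.6084, 1.0944, 1.7269) x2=(-0.1591, 1.6891, 1.1104)
step 5: x0=(0.9354, 2.0114, 0.6695) x1=(-0.5973, 1.0664, 1.6947) x2=(-0.1235, 1.6840, 1.1428)
step 6: x0=(0.9078, 2.0183, 0.6893) x1=(-0.5874, 1.0368, 1.6640) x2=(-0.0848, 1.6810, 1.1731)
step 7: x0=(0.8780, 2.0245, 0.7102) x1=(-0.5788, 1.0055, 1.6346) x2=(-0.0426, 1.6804, 1.2010)
step 8: x0=(0.8458, 2.0297, 0.7324) x1=(-0.5708, 0.9734, 1.6056) x2=(0.0026, 1.6815, 1.2272)
step 9: x0=(0.8114, 2.0341, 0.7559) x1=(-0.5622, 0.9420, 1.5763) x2=(0.0495, 1.6829, 1.2524)
step 10: x0=(0.7771, 2.0384, 0.7794) x1=(-0.5523, 0.9122, 1.5462) x2=(0.0951, 1.6828, 1.2783)
step 11: x0=(0.7495, 2.0462, 0.7979) x1=(-0.5404, 0.8846, 1.5154) x2=(0.1320, 1.6770, 1.3100)
step 12: x0=(0.7368, 2.0629, 0.8040) x1=(-0.5265, 0.8594, 1.4839) x2=(0.1516, 1.6599, 1.3551)
step 13: x0=(0.7335, 2.0860, 0.8013) x1=(-0.5105, 0.8367, 1.4520) x2=(0.1597, 1.6338, 1.4097)

pair (0,2), distance 0.8831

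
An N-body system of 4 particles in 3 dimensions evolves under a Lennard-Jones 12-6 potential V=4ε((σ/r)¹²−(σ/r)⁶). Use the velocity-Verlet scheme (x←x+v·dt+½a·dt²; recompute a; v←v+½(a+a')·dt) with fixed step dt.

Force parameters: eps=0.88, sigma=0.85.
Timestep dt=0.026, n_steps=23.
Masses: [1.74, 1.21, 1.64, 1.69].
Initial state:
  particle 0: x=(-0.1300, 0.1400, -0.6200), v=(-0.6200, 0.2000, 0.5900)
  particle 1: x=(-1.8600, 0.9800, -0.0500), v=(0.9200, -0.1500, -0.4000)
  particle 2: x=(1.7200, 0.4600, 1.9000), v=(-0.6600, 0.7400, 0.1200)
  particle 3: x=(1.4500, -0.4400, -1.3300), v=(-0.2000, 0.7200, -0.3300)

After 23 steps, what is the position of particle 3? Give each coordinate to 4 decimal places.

step 0: x0=(-0.1300, 0.1400, -0.6200) x1=(-1.8600, 0.9800, -0.0500) x2=(1.7200, 0.4600, 1.9000) x3=(1.4500, -0.4400, -1.3300)
step 1: x0=(-0.1461, 0.1452, -0.6047) x1=(-1.8361, 0.9761, -0.0604) x2=(1.7028, 0.4792, 1.9031) x3=(1.4448, -0.4213, -1.3386)
step 2: x0=(-0.1622, 0.1504, -0.5893) x1=(-1.8121, 0.9722, -0.0708) x2=(1.6857, 0.4985, 1.9062) x3=(1.4395, -0.4025, -1.3471)
step 3: x0=(-0.1783, 0.1556, -0.5740) x1=(-1.7881, 0.9682, -0.0812) x2=(1.6685, 0.5177, 1.9094) x3=(1.4342, -0.3838, -1.3557)
step 4: x0=(-0.1944, 0.1608, -0.5587) x1=(-1.7640, 0.9643, -0.0917) x2=(1.6514, 0.5370, 1.9125) x3=(1.4289, -0.3650, -1.3642)
step 5: x0=(-0.2105, 0.1660, -0.5434) x1=(-1.7399, 0.9603, -0.1022) x2=(1.6342, 0.5562, 1.9156) x3=(1.4235, -0.3462, -1.3727)
step 6: x0=(-0.2266, 0.1712, -0.5281) x1=(-1.7157, 0.9562, -0.1126) x2=(1.6170, 0.5754, 1.9187) x3=(1.4182, -0.3275, -1.3812)
step 7: x0=(-0.2427, 0.1765, -0.5128) x1=(-1.6915, 0.9522, -0.1231) x2=(1.5999, 0.5947, 1.9218) x3=(1.4127, -0.3087, -1.3896)
step 8: x0=(-0.2589, 0.1818, -0.4974) x1=(-1.6671, 0.9480, -0.1337) x2=(1.5827, 0.6139, 1.9249) x3=(1.4073, -0.2899, -1.3981)
step 9: x0=(-0.2751, 0.1871, -0.4821) x1=(-1.6426, 0.9438, -0.1442) x2=(1.5655, 0.6331, 1.9280) x3=(1.4018, -0.2710, -1.4065)
step 10: x0=(-0.2915, 0.1924, -0.4668) x1=(-1.6180, 0.9396, -0.1548) x2=(1.5484, 0.6524, 1.9311) x3=(1.3963, -0.2522, -1.4150)
step 11: x0=(-0.3078, 0.1979, -0.4514) x1=(-1.5933, 0.9352, -0.1654) x2=(1.5312, 0.6716, 1.9342) x3=(1.3908, -0.2334, -1.4234)
step 12: x0=(-0.3244, 0.2034, -0.4361) x1=(-1.5683, 0.9308, -0.1761) x2=(1.5140, 0.6909, 1.9373) x3=(1.3853, -0.2146, -1.4318)
step 13: x0=(-0.3410, 0.2089, -0.4207) x1=(-1.5431, 0.9262, -0.1868) x2=(1.4968, 0.7101, 1.9404) x3=(1.3797, -0.1957, -1.4402)
step 14: x0=(-0.3579, 0.2147, -0.4052) x1=(-1.5176, 0.9214, -0.1976) x2=(1.4797, 0.7293, 1.9435) x3=(1.3741, -0.1769, -1.4485)
step 15: x0=(-0.3750, 0.2205, -0.3898) x1=(-1.4917, 0.9164, -0.2084) x2=(1.4625, 0.7486, 1.9466) x3=(1.3685, -0.1581, -1.4569)
step 16: x0=(-0.3923, 0.2266, -0.3742) x1=(-1.4654, 0.9111, -0.2194) x2=(1.4453, 0.7678, 1.9497) x3=(1.3629, -0.1392, -1.4653)
step 17: x0=(-0.4101, 0.2328, -0.3587) x1=(-1.4385, 0.9054, -0.2304) x2=(1.4281, 0.7870, 1.9528) x3=(1.3573, -0.1204, -1.4736)
step 18: x0=(-0.4283, 0.2394, -0.3431) x1=(-1.4110, 0.8994, -0.2414) x2=(1.4110, 0.8063, 1.9559) x3=(1.3517, -0.1015, -1.4820)
step 19: x0=(-0.4470, 0.2464, -0.3274) x1=(-1.3827, 0.8928, -0.2526) x2=(1.3938, 0.8255, 1.9590) x3=(1.3460, -0.0827, -1.4903)
step 20: x0=(-0.4664, 0.2538, -0.3117) x1=(-1.3534, 0.8855, -0.2638) x2=(1.3766, 0.8447, 1.9621) x3=(1.3404, -0.0638, -1.4986)
step 21: x0=(-0.4865, 0.2617, -0.2960) x1=(-1.3230, 0.8775, -0.2751) x2=(1.3594, 0.8640, 1.9652) x3=(1.3347, -0.0449, -1.5069)
step 22: x0=(-0.5074, 0.2703, -0.2802) x1=(-1.2915, 0.8686, -0.2865) x2=(1.3422, 0.8832, 1.9682) x3=(1.3290, -0.0261, -1.5152)
step 23: x0=(-0.5288, 0.2791, -0.2645) x1=(-1.2593, 0.8592, -0.2978) x2=(1.3251, 0.9024, 1.9713) x3=(1.3233, -0.0072, -1.5235)

(1.3233, -0.0072, -1.5235)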